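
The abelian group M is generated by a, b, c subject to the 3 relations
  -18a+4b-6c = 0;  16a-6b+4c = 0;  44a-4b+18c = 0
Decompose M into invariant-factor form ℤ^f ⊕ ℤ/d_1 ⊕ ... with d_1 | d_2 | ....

rank_ℚ(R)=3; free=3−3=0
SNF(R) diag = [2, 2, 2] → torsion [2, 2, 2]

Answer: M ≅ ℤ/2 ⊕ ℤ/2 ⊕ ℤ/2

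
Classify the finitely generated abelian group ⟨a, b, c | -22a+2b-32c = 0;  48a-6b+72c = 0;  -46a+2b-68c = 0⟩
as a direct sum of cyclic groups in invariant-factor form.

rank_ℚ(R)=3; free=3−3=0
SNF(R) diag = [2, 6, 12] → torsion [2, 6, 12]

Answer: M ≅ ℤ/2 ⊕ ℤ/6 ⊕ ℤ/12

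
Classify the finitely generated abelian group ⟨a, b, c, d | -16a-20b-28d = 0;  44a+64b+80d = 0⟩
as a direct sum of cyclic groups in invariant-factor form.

Answer: M ≅ ℤ^2 ⊕ ℤ/4 ⊕ ℤ/12

Derivation:
rank_ℚ(R)=2; free=4−2=2
SNF(R) diag = [4, 12] → torsion [4, 12]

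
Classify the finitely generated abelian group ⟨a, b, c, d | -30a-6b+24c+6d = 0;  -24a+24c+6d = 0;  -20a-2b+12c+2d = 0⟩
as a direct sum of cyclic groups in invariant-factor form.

Answer: M ≅ ℤ^1 ⊕ ℤ/2 ⊕ ℤ/6 ⊕ ℤ/6

Derivation:
rank_ℚ(R)=3; free=4−3=1
SNF(R) diag = [2, 6, 6] → torsion [2, 6, 6]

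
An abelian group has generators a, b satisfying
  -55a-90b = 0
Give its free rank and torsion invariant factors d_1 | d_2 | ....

Answer: M ≅ ℤ^1 ⊕ ℤ/5

Derivation:
rank_ℚ(R)=1; free=2−1=1
SNF(R) diag = [5] → torsion [5]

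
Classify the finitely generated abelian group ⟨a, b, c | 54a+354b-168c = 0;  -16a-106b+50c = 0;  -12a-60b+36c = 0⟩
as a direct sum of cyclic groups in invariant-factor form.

Answer: M ≅ ℤ/2 ⊕ ℤ/6 ⊕ ℤ/12

Derivation:
rank_ℚ(R)=3; free=3−3=0
SNF(R) diag = [2, 6, 12] → torsion [2, 6, 12]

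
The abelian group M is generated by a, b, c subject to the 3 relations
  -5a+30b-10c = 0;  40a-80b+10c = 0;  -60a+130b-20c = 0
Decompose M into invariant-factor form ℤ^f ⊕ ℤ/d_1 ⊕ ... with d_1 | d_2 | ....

rank_ℚ(R)=3; free=3−3=0
SNF(R) diag = [5, 10, 10] → torsion [5, 10, 10]

Answer: M ≅ ℤ/5 ⊕ ℤ/10 ⊕ ℤ/10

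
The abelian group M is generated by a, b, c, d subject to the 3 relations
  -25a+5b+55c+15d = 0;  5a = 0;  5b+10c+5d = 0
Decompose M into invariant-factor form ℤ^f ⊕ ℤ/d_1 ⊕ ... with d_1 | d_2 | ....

rank_ℚ(R)=3; free=4−3=1
SNF(R) diag = [5, 5, 5] → torsion [5, 5, 5]

Answer: M ≅ ℤ^1 ⊕ ℤ/5 ⊕ ℤ/5 ⊕ ℤ/5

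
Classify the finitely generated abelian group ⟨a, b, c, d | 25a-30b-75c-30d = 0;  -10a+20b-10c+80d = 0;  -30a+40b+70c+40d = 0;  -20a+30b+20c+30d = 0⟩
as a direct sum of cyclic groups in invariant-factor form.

Answer: M ≅ ℤ/5 ⊕ ℤ/10 ⊕ ℤ/20 ⊕ ℤ/60

Derivation:
rank_ℚ(R)=4; free=4−4=0
SNF(R) diag = [5, 10, 20, 60] → torsion [5, 10, 20, 60]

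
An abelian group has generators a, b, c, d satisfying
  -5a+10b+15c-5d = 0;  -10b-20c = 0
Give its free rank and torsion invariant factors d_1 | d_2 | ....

Answer: M ≅ ℤ^2 ⊕ ℤ/5 ⊕ ℤ/10

Derivation:
rank_ℚ(R)=2; free=4−2=2
SNF(R) diag = [5, 10] → torsion [5, 10]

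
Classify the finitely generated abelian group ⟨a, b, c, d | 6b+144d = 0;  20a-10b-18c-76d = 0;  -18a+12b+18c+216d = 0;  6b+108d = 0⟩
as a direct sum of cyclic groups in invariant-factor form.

Answer: M ≅ ℤ/2 ⊕ ℤ/6 ⊕ ℤ/18 ⊕ ℤ/36

Derivation:
rank_ℚ(R)=4; free=4−4=0
SNF(R) diag = [2, 6, 18, 36] → torsion [2, 6, 18, 36]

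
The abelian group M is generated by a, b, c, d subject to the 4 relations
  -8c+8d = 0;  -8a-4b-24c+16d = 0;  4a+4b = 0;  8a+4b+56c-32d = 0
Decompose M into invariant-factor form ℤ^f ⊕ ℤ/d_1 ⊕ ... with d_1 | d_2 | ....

rank_ℚ(R)=4; free=4−4=0
SNF(R) diag = [4, 4, 8, 16] → torsion [4, 4, 8, 16]

Answer: M ≅ ℤ/4 ⊕ ℤ/4 ⊕ ℤ/8 ⊕ ℤ/16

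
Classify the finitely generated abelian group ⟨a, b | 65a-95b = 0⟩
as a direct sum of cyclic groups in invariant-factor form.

rank_ℚ(R)=1; free=2−1=1
SNF(R) diag = [5] → torsion [5]

Answer: M ≅ ℤ^1 ⊕ ℤ/5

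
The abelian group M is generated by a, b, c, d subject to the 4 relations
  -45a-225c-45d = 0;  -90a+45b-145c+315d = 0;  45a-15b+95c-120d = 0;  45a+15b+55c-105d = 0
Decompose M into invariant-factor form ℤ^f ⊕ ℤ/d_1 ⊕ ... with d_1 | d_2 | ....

rank_ℚ(R)=4; free=4−4=0
SNF(R) diag = [5, 15, 45, 45] → torsion [5, 15, 45, 45]

Answer: M ≅ ℤ/5 ⊕ ℤ/15 ⊕ ℤ/45 ⊕ ℤ/45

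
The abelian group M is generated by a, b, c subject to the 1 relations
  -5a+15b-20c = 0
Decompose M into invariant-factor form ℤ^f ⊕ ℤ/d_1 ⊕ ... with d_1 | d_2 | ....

Answer: M ≅ ℤ^2 ⊕ ℤ/5

Derivation:
rank_ℚ(R)=1; free=3−1=2
SNF(R) diag = [5] → torsion [5]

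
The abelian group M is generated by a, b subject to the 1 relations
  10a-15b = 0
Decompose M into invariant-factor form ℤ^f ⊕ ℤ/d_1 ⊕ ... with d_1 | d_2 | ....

Answer: M ≅ ℤ^1 ⊕ ℤ/5

Derivation:
rank_ℚ(R)=1; free=2−1=1
SNF(R) diag = [5] → torsion [5]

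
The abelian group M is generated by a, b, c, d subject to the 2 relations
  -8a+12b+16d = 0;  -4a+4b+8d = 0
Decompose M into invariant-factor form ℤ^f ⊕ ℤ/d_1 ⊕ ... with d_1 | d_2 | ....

Answer: M ≅ ℤ^2 ⊕ ℤ/4 ⊕ ℤ/4

Derivation:
rank_ℚ(R)=2; free=4−2=2
SNF(R) diag = [4, 4] → torsion [4, 4]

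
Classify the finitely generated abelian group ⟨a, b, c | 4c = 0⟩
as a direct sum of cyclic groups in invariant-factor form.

rank_ℚ(R)=1; free=3−1=2
SNF(R) diag = [4] → torsion [4]

Answer: M ≅ ℤ^2 ⊕ ℤ/4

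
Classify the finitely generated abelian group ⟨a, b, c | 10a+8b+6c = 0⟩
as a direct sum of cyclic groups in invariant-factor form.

Answer: M ≅ ℤ^2 ⊕ ℤ/2

Derivation:
rank_ℚ(R)=1; free=3−1=2
SNF(R) diag = [2] → torsion [2]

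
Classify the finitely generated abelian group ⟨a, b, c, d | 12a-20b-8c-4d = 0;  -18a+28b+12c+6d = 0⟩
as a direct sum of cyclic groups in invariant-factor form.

rank_ℚ(R)=2; free=4−2=2
SNF(R) diag = [2, 4] → torsion [2, 4]

Answer: M ≅ ℤ^2 ⊕ ℤ/2 ⊕ ℤ/4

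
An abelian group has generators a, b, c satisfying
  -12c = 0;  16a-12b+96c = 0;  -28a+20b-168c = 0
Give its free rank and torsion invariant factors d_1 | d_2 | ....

Answer: M ≅ ℤ/4 ⊕ ℤ/4 ⊕ ℤ/12

Derivation:
rank_ℚ(R)=3; free=3−3=0
SNF(R) diag = [4, 4, 12] → torsion [4, 4, 12]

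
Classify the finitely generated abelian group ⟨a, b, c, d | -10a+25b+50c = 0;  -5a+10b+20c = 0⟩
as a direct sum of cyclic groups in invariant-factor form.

Answer: M ≅ ℤ^2 ⊕ ℤ/5 ⊕ ℤ/5

Derivation:
rank_ℚ(R)=2; free=4−2=2
SNF(R) diag = [5, 5] → torsion [5, 5]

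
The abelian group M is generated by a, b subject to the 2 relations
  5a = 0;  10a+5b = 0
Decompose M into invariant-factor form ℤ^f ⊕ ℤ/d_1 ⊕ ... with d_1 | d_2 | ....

Answer: M ≅ ℤ/5 ⊕ ℤ/5

Derivation:
rank_ℚ(R)=2; free=2−2=0
SNF(R) diag = [5, 5] → torsion [5, 5]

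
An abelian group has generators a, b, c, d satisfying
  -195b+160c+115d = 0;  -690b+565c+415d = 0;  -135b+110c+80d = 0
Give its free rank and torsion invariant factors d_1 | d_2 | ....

Answer: M ≅ ℤ^1 ⊕ ℤ/5 ⊕ ℤ/15 ⊕ ℤ/15

Derivation:
rank_ℚ(R)=3; free=4−3=1
SNF(R) diag = [5, 15, 15] → torsion [5, 15, 15]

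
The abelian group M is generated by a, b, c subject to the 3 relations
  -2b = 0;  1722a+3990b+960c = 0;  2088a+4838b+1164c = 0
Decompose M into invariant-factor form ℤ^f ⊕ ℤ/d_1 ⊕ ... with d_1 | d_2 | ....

rank_ℚ(R)=3; free=3−3=0
SNF(R) diag = [2, 6, 12] → torsion [2, 6, 12]

Answer: M ≅ ℤ/2 ⊕ ℤ/6 ⊕ ℤ/12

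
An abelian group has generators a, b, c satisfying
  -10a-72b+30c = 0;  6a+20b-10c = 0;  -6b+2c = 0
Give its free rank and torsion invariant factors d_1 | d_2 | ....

Answer: M ≅ ℤ/2 ⊕ ℤ/2 ⊕ ℤ/4

Derivation:
rank_ℚ(R)=3; free=3−3=0
SNF(R) diag = [2, 2, 4] → torsion [2, 2, 4]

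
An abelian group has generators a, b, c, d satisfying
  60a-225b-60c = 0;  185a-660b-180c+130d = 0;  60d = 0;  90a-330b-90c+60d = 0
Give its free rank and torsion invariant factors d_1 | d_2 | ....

Answer: M ≅ ℤ/5 ⊕ ℤ/15 ⊕ ℤ/30 ⊕ ℤ/60

Derivation:
rank_ℚ(R)=4; free=4−4=0
SNF(R) diag = [5, 15, 30, 60] → torsion [5, 15, 30, 60]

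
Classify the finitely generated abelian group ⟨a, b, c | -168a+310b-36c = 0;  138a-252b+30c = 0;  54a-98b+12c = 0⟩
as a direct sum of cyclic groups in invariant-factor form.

Answer: M ≅ ℤ/2 ⊕ ℤ/6 ⊕ ℤ/6

Derivation:
rank_ℚ(R)=3; free=3−3=0
SNF(R) diag = [2, 6, 6] → torsion [2, 6, 6]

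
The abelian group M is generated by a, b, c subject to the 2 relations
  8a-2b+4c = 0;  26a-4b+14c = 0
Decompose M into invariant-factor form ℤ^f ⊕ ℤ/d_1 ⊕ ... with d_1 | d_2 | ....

Answer: M ≅ ℤ^1 ⊕ ℤ/2 ⊕ ℤ/2

Derivation:
rank_ℚ(R)=2; free=3−2=1
SNF(R) diag = [2, 2] → torsion [2, 2]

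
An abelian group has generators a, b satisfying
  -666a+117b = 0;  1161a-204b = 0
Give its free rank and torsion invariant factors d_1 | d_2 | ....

Answer: M ≅ ℤ/3 ⊕ ℤ/9

Derivation:
rank_ℚ(R)=2; free=2−2=0
SNF(R) diag = [3, 9] → torsion [3, 9]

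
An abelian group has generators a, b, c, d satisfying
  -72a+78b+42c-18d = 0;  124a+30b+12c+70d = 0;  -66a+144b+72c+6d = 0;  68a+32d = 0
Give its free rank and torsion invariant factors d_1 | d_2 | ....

Answer: M ≅ ℤ/2 ⊕ ℤ/6 ⊕ ℤ/18 ⊕ ℤ/36

Derivation:
rank_ℚ(R)=4; free=4−4=0
SNF(R) diag = [2, 6, 18, 36] → torsion [2, 6, 18, 36]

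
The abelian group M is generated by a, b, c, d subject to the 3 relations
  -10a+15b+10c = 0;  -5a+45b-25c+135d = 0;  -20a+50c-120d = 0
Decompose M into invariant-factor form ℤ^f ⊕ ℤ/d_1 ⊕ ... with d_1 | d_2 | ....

Answer: M ≅ ℤ^1 ⊕ ℤ/5 ⊕ ℤ/15 ⊕ ℤ/30

Derivation:
rank_ℚ(R)=3; free=4−3=1
SNF(R) diag = [5, 15, 30] → torsion [5, 15, 30]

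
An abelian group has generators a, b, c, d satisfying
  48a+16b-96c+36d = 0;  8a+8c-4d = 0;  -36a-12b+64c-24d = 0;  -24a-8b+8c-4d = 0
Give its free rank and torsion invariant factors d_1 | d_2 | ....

rank_ℚ(R)=4; free=4−4=0
SNF(R) diag = [4, 4, 8, 8] → torsion [4, 4, 8, 8]

Answer: M ≅ ℤ/4 ⊕ ℤ/4 ⊕ ℤ/8 ⊕ ℤ/8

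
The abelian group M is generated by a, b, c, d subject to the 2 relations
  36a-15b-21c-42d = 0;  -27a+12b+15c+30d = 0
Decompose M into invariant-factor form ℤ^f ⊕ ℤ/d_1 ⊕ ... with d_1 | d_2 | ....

rank_ℚ(R)=2; free=4−2=2
SNF(R) diag = [3, 9] → torsion [3, 9]

Answer: M ≅ ℤ^2 ⊕ ℤ/3 ⊕ ℤ/9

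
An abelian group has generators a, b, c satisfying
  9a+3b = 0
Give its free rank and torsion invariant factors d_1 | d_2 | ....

Answer: M ≅ ℤ^2 ⊕ ℤ/3

Derivation:
rank_ℚ(R)=1; free=3−1=2
SNF(R) diag = [3] → torsion [3]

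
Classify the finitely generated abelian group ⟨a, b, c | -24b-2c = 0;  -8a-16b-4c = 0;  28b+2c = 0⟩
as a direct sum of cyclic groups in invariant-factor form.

Answer: M ≅ ℤ/2 ⊕ ℤ/4 ⊕ ℤ/8

Derivation:
rank_ℚ(R)=3; free=3−3=0
SNF(R) diag = [2, 4, 8] → torsion [2, 4, 8]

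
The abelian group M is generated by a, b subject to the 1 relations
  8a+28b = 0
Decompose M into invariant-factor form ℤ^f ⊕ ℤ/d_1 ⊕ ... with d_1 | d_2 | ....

Answer: M ≅ ℤ^1 ⊕ ℤ/4

Derivation:
rank_ℚ(R)=1; free=2−1=1
SNF(R) diag = [4] → torsion [4]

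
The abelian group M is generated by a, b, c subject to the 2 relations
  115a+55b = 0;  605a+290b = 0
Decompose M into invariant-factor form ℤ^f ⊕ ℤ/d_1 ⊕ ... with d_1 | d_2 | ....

Answer: M ≅ ℤ^1 ⊕ ℤ/5 ⊕ ℤ/15

Derivation:
rank_ℚ(R)=2; free=3−2=1
SNF(R) diag = [5, 15] → torsion [5, 15]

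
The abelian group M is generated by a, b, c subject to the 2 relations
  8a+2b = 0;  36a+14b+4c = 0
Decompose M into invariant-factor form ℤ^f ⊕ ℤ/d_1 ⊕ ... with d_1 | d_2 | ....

rank_ℚ(R)=2; free=3−2=1
SNF(R) diag = [2, 4] → torsion [2, 4]

Answer: M ≅ ℤ^1 ⊕ ℤ/2 ⊕ ℤ/4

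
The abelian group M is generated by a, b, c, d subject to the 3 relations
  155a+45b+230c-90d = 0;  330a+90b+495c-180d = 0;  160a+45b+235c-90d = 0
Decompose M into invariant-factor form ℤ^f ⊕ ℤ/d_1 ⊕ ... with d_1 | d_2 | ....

rank_ℚ(R)=3; free=4−3=1
SNF(R) diag = [5, 15, 45] → torsion [5, 15, 45]

Answer: M ≅ ℤ^1 ⊕ ℤ/5 ⊕ ℤ/15 ⊕ ℤ/45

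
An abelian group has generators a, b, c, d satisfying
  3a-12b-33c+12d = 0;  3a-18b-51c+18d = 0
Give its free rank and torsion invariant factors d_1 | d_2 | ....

rank_ℚ(R)=2; free=4−2=2
SNF(R) diag = [3, 6] → torsion [3, 6]

Answer: M ≅ ℤ^2 ⊕ ℤ/3 ⊕ ℤ/6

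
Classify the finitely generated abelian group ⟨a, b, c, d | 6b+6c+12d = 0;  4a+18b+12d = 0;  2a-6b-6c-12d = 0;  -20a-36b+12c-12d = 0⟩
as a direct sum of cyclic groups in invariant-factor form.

rank_ℚ(R)=4; free=4−4=0
SNF(R) diag = [2, 6, 6, 12] → torsion [2, 6, 6, 12]

Answer: M ≅ ℤ/2 ⊕ ℤ/6 ⊕ ℤ/6 ⊕ ℤ/12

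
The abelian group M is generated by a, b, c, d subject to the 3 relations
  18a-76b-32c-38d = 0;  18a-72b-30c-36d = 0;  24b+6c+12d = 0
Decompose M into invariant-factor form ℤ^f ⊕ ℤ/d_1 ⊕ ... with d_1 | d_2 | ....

rank_ℚ(R)=3; free=4−3=1
SNF(R) diag = [2, 6, 18] → torsion [2, 6, 18]

Answer: M ≅ ℤ^1 ⊕ ℤ/2 ⊕ ℤ/6 ⊕ ℤ/18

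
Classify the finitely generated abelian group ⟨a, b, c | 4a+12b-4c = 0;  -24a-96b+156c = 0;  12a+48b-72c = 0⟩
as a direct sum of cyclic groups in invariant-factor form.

Answer: M ≅ ℤ/4 ⊕ ℤ/12 ⊕ ℤ/12

Derivation:
rank_ℚ(R)=3; free=3−3=0
SNF(R) diag = [4, 12, 12] → torsion [4, 12, 12]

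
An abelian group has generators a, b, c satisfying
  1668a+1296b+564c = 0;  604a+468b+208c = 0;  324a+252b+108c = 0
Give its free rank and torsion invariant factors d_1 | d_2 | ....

Answer: M ≅ ℤ/4 ⊕ ℤ/12 ⊕ ℤ/36

Derivation:
rank_ℚ(R)=3; free=3−3=0
SNF(R) diag = [4, 12, 36] → torsion [4, 12, 36]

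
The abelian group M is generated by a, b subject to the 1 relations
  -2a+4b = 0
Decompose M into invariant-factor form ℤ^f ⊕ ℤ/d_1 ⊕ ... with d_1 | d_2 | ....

Answer: M ≅ ℤ^1 ⊕ ℤ/2

Derivation:
rank_ℚ(R)=1; free=2−1=1
SNF(R) diag = [2] → torsion [2]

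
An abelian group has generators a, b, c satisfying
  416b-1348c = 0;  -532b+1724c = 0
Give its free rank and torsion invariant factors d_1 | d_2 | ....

Answer: M ≅ ℤ^1 ⊕ ℤ/4 ⊕ ℤ/12

Derivation:
rank_ℚ(R)=2; free=3−2=1
SNF(R) diag = [4, 12] → torsion [4, 12]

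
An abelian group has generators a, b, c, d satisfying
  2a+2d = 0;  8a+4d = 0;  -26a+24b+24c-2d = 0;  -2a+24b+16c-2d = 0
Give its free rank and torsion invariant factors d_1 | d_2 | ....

Answer: M ≅ ℤ/2 ⊕ ℤ/4 ⊕ ℤ/8 ⊕ ℤ/24

Derivation:
rank_ℚ(R)=4; free=4−4=0
SNF(R) diag = [2, 4, 8, 24] → torsion [2, 4, 8, 24]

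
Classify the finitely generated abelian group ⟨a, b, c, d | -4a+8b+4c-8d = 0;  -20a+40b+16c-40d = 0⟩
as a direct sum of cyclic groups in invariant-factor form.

rank_ℚ(R)=2; free=4−2=2
SNF(R) diag = [4, 4] → torsion [4, 4]

Answer: M ≅ ℤ^2 ⊕ ℤ/4 ⊕ ℤ/4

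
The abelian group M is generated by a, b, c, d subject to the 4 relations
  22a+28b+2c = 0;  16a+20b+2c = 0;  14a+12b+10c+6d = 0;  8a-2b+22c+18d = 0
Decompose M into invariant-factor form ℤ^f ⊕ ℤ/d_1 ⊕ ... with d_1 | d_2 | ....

rank_ℚ(R)=4; free=4−4=0
SNF(R) diag = [2, 2, 6, 6] → torsion [2, 2, 6, 6]

Answer: M ≅ ℤ/2 ⊕ ℤ/2 ⊕ ℤ/6 ⊕ ℤ/6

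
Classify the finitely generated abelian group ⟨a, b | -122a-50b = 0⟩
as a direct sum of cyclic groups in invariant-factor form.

rank_ℚ(R)=1; free=2−1=1
SNF(R) diag = [2] → torsion [2]

Answer: M ≅ ℤ^1 ⊕ ℤ/2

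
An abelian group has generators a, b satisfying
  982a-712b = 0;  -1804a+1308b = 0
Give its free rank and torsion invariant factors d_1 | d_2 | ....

rank_ℚ(R)=2; free=2−2=0
SNF(R) diag = [2, 4] → torsion [2, 4]

Answer: M ≅ ℤ/2 ⊕ ℤ/4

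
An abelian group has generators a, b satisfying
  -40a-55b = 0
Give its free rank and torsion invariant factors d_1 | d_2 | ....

Answer: M ≅ ℤ^1 ⊕ ℤ/5

Derivation:
rank_ℚ(R)=1; free=2−1=1
SNF(R) diag = [5] → torsion [5]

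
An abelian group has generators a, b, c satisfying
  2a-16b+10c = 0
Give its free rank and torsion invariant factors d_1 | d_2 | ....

Answer: M ≅ ℤ^2 ⊕ ℤ/2

Derivation:
rank_ℚ(R)=1; free=3−1=2
SNF(R) diag = [2] → torsion [2]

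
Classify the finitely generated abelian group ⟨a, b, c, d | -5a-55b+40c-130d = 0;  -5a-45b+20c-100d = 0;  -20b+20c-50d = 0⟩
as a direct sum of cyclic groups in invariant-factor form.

rank_ℚ(R)=3; free=4−3=1
SNF(R) diag = [5, 10, 10] → torsion [5, 10, 10]

Answer: M ≅ ℤ^1 ⊕ ℤ/5 ⊕ ℤ/10 ⊕ ℤ/10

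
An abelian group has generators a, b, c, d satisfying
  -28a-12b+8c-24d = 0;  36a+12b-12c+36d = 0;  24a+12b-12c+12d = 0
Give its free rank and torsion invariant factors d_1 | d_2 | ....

Answer: M ≅ ℤ^1 ⊕ ℤ/4 ⊕ ℤ/12 ⊕ ℤ/12

Derivation:
rank_ℚ(R)=3; free=4−3=1
SNF(R) diag = [4, 12, 12] → torsion [4, 12, 12]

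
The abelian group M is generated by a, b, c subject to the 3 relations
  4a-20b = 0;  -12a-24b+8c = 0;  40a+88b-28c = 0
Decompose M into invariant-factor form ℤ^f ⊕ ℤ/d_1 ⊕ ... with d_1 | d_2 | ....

rank_ℚ(R)=3; free=3−3=0
SNF(R) diag = [4, 4, 12] → torsion [4, 4, 12]

Answer: M ≅ ℤ/4 ⊕ ℤ/4 ⊕ ℤ/12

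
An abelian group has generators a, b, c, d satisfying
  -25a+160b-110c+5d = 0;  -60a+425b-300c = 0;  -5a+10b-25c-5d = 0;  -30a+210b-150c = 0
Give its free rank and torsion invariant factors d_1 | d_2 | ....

Answer: M ≅ ℤ/5 ⊕ ℤ/5 ⊕ ℤ/15 ⊕ ℤ/30

Derivation:
rank_ℚ(R)=4; free=4−4=0
SNF(R) diag = [5, 5, 15, 30] → torsion [5, 5, 15, 30]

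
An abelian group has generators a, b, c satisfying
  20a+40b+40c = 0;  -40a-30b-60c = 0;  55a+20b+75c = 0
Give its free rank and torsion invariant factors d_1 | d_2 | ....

Answer: M ≅ ℤ/5 ⊕ ℤ/10 ⊕ ℤ/20

Derivation:
rank_ℚ(R)=3; free=3−3=0
SNF(R) diag = [5, 10, 20] → torsion [5, 10, 20]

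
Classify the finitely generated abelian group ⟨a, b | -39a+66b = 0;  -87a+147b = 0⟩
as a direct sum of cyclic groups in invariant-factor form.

rank_ℚ(R)=2; free=2−2=0
SNF(R) diag = [3, 3] → torsion [3, 3]

Answer: M ≅ ℤ/3 ⊕ ℤ/3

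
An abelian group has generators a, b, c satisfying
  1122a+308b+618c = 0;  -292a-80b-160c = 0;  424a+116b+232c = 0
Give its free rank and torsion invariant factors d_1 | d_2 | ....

Answer: M ≅ ℤ/2 ⊕ ℤ/4 ⊕ ℤ/12

Derivation:
rank_ℚ(R)=3; free=3−3=0
SNF(R) diag = [2, 4, 12] → torsion [2, 4, 12]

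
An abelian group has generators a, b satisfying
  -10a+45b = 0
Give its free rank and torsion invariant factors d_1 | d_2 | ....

rank_ℚ(R)=1; free=2−1=1
SNF(R) diag = [5] → torsion [5]

Answer: M ≅ ℤ^1 ⊕ ℤ/5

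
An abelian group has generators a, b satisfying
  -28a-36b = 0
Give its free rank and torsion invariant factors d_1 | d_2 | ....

Answer: M ≅ ℤ^1 ⊕ ℤ/4

Derivation:
rank_ℚ(R)=1; free=2−1=1
SNF(R) diag = [4] → torsion [4]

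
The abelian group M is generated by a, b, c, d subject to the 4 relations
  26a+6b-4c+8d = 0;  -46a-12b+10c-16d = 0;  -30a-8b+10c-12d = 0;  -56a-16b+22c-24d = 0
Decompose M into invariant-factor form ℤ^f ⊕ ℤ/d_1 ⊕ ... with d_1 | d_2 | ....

rank_ℚ(R)=4; free=4−4=0
SNF(R) diag = [2, 2, 2, 4] → torsion [2, 2, 2, 4]

Answer: M ≅ ℤ/2 ⊕ ℤ/2 ⊕ ℤ/2 ⊕ ℤ/4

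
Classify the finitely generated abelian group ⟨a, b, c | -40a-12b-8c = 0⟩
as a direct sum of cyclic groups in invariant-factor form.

rank_ℚ(R)=1; free=3−1=2
SNF(R) diag = [4] → torsion [4]

Answer: M ≅ ℤ^2 ⊕ ℤ/4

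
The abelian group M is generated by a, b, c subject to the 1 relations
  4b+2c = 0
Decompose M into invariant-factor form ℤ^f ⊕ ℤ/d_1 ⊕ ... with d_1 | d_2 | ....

Answer: M ≅ ℤ^2 ⊕ ℤ/2

Derivation:
rank_ℚ(R)=1; free=3−1=2
SNF(R) diag = [2] → torsion [2]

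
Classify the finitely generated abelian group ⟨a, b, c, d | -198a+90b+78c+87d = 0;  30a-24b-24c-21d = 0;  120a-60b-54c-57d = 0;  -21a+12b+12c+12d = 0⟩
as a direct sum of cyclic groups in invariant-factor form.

Answer: M ≅ ℤ/3 ⊕ ℤ/3 ⊕ ℤ/6 ⊕ ℤ/6

Derivation:
rank_ℚ(R)=4; free=4−4=0
SNF(R) diag = [3, 3, 6, 6] → torsion [3, 3, 6, 6]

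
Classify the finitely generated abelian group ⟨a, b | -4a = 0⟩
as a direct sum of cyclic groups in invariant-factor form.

rank_ℚ(R)=1; free=2−1=1
SNF(R) diag = [4] → torsion [4]

Answer: M ≅ ℤ^1 ⊕ ℤ/4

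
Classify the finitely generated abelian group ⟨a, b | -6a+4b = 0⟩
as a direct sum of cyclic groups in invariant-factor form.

Answer: M ≅ ℤ^1 ⊕ ℤ/2

Derivation:
rank_ℚ(R)=1; free=2−1=1
SNF(R) diag = [2] → torsion [2]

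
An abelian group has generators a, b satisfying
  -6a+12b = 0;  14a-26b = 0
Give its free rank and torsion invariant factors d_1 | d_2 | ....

Answer: M ≅ ℤ/2 ⊕ ℤ/6

Derivation:
rank_ℚ(R)=2; free=2−2=0
SNF(R) diag = [2, 6] → torsion [2, 6]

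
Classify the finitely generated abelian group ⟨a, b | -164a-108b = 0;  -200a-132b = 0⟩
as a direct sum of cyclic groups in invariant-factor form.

Answer: M ≅ ℤ/4 ⊕ ℤ/12

Derivation:
rank_ℚ(R)=2; free=2−2=0
SNF(R) diag = [4, 12] → torsion [4, 12]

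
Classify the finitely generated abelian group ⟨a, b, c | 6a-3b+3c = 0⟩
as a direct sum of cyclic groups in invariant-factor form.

rank_ℚ(R)=1; free=3−1=2
SNF(R) diag = [3] → torsion [3]

Answer: M ≅ ℤ^2 ⊕ ℤ/3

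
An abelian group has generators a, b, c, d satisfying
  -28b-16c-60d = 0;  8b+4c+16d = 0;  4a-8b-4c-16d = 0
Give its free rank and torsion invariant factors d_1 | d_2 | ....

Answer: M ≅ ℤ^1 ⊕ ℤ/4 ⊕ ℤ/4 ⊕ ℤ/4

Derivation:
rank_ℚ(R)=3; free=4−3=1
SNF(R) diag = [4, 4, 4] → torsion [4, 4, 4]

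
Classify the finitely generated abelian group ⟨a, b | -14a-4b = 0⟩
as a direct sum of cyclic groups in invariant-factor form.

Answer: M ≅ ℤ^1 ⊕ ℤ/2

Derivation:
rank_ℚ(R)=1; free=2−1=1
SNF(R) diag = [2] → torsion [2]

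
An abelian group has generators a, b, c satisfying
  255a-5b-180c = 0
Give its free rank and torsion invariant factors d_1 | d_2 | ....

rank_ℚ(R)=1; free=3−1=2
SNF(R) diag = [5] → torsion [5]

Answer: M ≅ ℤ^2 ⊕ ℤ/5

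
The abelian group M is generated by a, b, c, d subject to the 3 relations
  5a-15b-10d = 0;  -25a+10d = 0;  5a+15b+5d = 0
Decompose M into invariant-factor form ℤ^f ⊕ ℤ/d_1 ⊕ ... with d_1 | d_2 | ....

rank_ℚ(R)=3; free=4−3=1
SNF(R) diag = [5, 5, 15] → torsion [5, 5, 15]

Answer: M ≅ ℤ^1 ⊕ ℤ/5 ⊕ ℤ/5 ⊕ ℤ/15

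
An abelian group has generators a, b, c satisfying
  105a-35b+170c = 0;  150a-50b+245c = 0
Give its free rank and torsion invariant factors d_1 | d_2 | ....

rank_ℚ(R)=2; free=3−2=1
SNF(R) diag = [5, 15] → torsion [5, 15]

Answer: M ≅ ℤ^1 ⊕ ℤ/5 ⊕ ℤ/15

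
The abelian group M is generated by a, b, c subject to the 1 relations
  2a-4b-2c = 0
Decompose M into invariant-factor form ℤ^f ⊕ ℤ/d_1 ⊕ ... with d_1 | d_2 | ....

rank_ℚ(R)=1; free=3−1=2
SNF(R) diag = [2] → torsion [2]

Answer: M ≅ ℤ^2 ⊕ ℤ/2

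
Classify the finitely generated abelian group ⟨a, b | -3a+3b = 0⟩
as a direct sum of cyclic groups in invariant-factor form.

Answer: M ≅ ℤ^1 ⊕ ℤ/3

Derivation:
rank_ℚ(R)=1; free=2−1=1
SNF(R) diag = [3] → torsion [3]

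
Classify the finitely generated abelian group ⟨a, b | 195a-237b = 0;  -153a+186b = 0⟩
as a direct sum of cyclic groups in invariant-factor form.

Answer: M ≅ ℤ/3 ⊕ ℤ/3

Derivation:
rank_ℚ(R)=2; free=2−2=0
SNF(R) diag = [3, 3] → torsion [3, 3]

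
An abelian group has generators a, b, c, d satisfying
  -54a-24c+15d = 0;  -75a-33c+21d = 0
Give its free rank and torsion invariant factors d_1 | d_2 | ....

rank_ℚ(R)=2; free=4−2=2
SNF(R) diag = [3, 3] → torsion [3, 3]

Answer: M ≅ ℤ^2 ⊕ ℤ/3 ⊕ ℤ/3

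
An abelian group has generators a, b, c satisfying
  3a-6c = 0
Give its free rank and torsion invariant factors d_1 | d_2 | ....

rank_ℚ(R)=1; free=3−1=2
SNF(R) diag = [3] → torsion [3]

Answer: M ≅ ℤ^2 ⊕ ℤ/3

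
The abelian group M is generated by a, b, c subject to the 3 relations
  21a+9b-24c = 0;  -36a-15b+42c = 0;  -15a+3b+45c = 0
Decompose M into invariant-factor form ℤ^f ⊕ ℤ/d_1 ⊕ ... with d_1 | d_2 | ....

Answer: M ≅ ℤ/3 ⊕ ℤ/3 ⊕ ℤ/9

Derivation:
rank_ℚ(R)=3; free=3−3=0
SNF(R) diag = [3, 3, 9] → torsion [3, 3, 9]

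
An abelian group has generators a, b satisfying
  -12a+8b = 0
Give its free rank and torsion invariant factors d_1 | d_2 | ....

rank_ℚ(R)=1; free=2−1=1
SNF(R) diag = [4] → torsion [4]

Answer: M ≅ ℤ^1 ⊕ ℤ/4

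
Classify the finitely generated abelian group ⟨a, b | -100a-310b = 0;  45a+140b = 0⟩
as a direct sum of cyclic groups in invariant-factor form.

rank_ℚ(R)=2; free=2−2=0
SNF(R) diag = [5, 10] → torsion [5, 10]

Answer: M ≅ ℤ/5 ⊕ ℤ/10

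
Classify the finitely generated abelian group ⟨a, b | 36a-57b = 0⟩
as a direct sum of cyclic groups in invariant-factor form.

rank_ℚ(R)=1; free=2−1=1
SNF(R) diag = [3] → torsion [3]

Answer: M ≅ ℤ^1 ⊕ ℤ/3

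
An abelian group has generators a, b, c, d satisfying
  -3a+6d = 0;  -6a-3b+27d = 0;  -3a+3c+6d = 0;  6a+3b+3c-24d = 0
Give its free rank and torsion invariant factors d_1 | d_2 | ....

rank_ℚ(R)=4; free=4−4=0
SNF(R) diag = [3, 3, 3, 3] → torsion [3, 3, 3, 3]

Answer: M ≅ ℤ/3 ⊕ ℤ/3 ⊕ ℤ/3 ⊕ ℤ/3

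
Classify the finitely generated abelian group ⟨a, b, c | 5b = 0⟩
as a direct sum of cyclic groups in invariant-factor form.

Answer: M ≅ ℤ^2 ⊕ ℤ/5

Derivation:
rank_ℚ(R)=1; free=3−1=2
SNF(R) diag = [5] → torsion [5]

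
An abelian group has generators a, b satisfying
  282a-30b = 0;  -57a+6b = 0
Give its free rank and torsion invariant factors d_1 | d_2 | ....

rank_ℚ(R)=2; free=2−2=0
SNF(R) diag = [3, 6] → torsion [3, 6]

Answer: M ≅ ℤ/3 ⊕ ℤ/6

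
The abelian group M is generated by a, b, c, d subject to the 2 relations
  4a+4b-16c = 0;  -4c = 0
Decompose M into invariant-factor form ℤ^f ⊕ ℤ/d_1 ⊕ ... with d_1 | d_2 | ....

Answer: M ≅ ℤ^2 ⊕ ℤ/4 ⊕ ℤ/4

Derivation:
rank_ℚ(R)=2; free=4−2=2
SNF(R) diag = [4, 4] → torsion [4, 4]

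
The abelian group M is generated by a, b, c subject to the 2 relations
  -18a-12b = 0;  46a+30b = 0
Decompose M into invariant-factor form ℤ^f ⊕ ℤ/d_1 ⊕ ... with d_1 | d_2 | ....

rank_ℚ(R)=2; free=3−2=1
SNF(R) diag = [2, 6] → torsion [2, 6]

Answer: M ≅ ℤ^1 ⊕ ℤ/2 ⊕ ℤ/6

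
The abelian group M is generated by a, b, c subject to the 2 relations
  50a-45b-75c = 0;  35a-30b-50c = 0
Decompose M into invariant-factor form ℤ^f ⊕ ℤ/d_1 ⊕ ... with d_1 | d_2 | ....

Answer: M ≅ ℤ^1 ⊕ ℤ/5 ⊕ ℤ/5

Derivation:
rank_ℚ(R)=2; free=3−2=1
SNF(R) diag = [5, 5] → torsion [5, 5]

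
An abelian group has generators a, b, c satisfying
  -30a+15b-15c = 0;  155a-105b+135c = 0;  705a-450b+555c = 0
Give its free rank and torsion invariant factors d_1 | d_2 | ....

Answer: M ≅ ℤ/5 ⊕ ℤ/15 ⊕ ℤ/15

Derivation:
rank_ℚ(R)=3; free=3−3=0
SNF(R) diag = [5, 15, 15] → torsion [5, 15, 15]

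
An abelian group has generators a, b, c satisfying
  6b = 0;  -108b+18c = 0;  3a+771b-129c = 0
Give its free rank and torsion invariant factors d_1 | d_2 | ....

rank_ℚ(R)=3; free=3−3=0
SNF(R) diag = [3, 6, 18] → torsion [3, 6, 18]

Answer: M ≅ ℤ/3 ⊕ ℤ/6 ⊕ ℤ/18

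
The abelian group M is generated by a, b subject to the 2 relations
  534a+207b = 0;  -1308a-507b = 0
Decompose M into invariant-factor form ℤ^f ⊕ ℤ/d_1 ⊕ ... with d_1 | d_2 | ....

Answer: M ≅ ℤ/3 ⊕ ℤ/6

Derivation:
rank_ℚ(R)=2; free=2−2=0
SNF(R) diag = [3, 6] → torsion [3, 6]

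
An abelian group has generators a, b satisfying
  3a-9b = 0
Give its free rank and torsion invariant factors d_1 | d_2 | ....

Answer: M ≅ ℤ^1 ⊕ ℤ/3

Derivation:
rank_ℚ(R)=1; free=2−1=1
SNF(R) diag = [3] → torsion [3]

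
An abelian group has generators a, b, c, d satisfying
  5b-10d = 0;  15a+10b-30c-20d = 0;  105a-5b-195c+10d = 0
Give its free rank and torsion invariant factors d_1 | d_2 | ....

rank_ℚ(R)=3; free=4−3=1
SNF(R) diag = [5, 15, 15] → torsion [5, 15, 15]

Answer: M ≅ ℤ^1 ⊕ ℤ/5 ⊕ ℤ/15 ⊕ ℤ/15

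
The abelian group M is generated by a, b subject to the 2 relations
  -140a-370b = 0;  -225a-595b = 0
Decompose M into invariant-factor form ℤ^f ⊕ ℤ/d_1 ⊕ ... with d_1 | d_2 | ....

Answer: M ≅ ℤ/5 ⊕ ℤ/10

Derivation:
rank_ℚ(R)=2; free=2−2=0
SNF(R) diag = [5, 10] → torsion [5, 10]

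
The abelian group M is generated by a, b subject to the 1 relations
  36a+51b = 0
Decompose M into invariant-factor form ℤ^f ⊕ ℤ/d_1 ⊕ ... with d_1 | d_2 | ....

Answer: M ≅ ℤ^1 ⊕ ℤ/3

Derivation:
rank_ℚ(R)=1; free=2−1=1
SNF(R) diag = [3] → torsion [3]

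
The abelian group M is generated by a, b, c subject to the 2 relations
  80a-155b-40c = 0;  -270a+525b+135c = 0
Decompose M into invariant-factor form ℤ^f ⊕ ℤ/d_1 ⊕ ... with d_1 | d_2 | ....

rank_ℚ(R)=2; free=3−2=1
SNF(R) diag = [5, 15] → torsion [5, 15]

Answer: M ≅ ℤ^1 ⊕ ℤ/5 ⊕ ℤ/15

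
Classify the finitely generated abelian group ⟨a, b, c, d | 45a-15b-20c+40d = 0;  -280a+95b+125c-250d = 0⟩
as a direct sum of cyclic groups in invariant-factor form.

rank_ℚ(R)=2; free=4−2=2
SNF(R) diag = [5, 5] → torsion [5, 5]

Answer: M ≅ ℤ^2 ⊕ ℤ/5 ⊕ ℤ/5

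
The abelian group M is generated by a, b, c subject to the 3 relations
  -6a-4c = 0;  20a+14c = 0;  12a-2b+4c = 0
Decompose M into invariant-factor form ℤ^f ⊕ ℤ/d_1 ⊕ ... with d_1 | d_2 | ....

Answer: M ≅ ℤ/2 ⊕ ℤ/2 ⊕ ℤ/2

Derivation:
rank_ℚ(R)=3; free=3−3=0
SNF(R) diag = [2, 2, 2] → torsion [2, 2, 2]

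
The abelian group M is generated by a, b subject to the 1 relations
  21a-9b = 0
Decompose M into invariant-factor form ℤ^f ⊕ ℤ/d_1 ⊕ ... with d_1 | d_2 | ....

rank_ℚ(R)=1; free=2−1=1
SNF(R) diag = [3] → torsion [3]

Answer: M ≅ ℤ^1 ⊕ ℤ/3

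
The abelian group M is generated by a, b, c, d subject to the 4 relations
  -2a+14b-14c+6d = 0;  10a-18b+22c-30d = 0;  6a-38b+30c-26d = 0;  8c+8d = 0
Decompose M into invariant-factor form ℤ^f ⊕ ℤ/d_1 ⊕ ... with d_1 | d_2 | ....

rank_ℚ(R)=4; free=4−4=0
SNF(R) diag = [2, 4, 4, 8] → torsion [2, 4, 4, 8]

Answer: M ≅ ℤ/2 ⊕ ℤ/4 ⊕ ℤ/4 ⊕ ℤ/8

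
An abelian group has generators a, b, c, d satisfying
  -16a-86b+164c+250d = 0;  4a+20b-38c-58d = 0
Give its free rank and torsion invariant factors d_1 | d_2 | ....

Answer: M ≅ ℤ^2 ⊕ ℤ/2 ⊕ ℤ/6

Derivation:
rank_ℚ(R)=2; free=4−2=2
SNF(R) diag = [2, 6] → torsion [2, 6]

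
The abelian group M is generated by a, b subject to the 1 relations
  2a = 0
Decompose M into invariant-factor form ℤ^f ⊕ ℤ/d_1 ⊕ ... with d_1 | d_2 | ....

Answer: M ≅ ℤ^1 ⊕ ℤ/2

Derivation:
rank_ℚ(R)=1; free=2−1=1
SNF(R) diag = [2] → torsion [2]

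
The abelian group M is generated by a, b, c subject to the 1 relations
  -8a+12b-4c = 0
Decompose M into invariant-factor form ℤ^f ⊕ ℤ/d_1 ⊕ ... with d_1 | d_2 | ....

Answer: M ≅ ℤ^2 ⊕ ℤ/4

Derivation:
rank_ℚ(R)=1; free=3−1=2
SNF(R) diag = [4] → torsion [4]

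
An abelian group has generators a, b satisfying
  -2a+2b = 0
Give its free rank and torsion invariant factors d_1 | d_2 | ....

rank_ℚ(R)=1; free=2−1=1
SNF(R) diag = [2] → torsion [2]

Answer: M ≅ ℤ^1 ⊕ ℤ/2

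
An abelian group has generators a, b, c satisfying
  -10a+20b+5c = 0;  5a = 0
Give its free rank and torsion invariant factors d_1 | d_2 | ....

Answer: M ≅ ℤ^1 ⊕ ℤ/5 ⊕ ℤ/5

Derivation:
rank_ℚ(R)=2; free=3−2=1
SNF(R) diag = [5, 5] → torsion [5, 5]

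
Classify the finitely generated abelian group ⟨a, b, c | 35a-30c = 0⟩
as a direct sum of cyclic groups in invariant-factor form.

rank_ℚ(R)=1; free=3−1=2
SNF(R) diag = [5] → torsion [5]

Answer: M ≅ ℤ^2 ⊕ ℤ/5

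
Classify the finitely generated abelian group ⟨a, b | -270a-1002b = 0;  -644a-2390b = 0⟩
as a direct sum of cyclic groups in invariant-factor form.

Answer: M ≅ ℤ/2 ⊕ ℤ/6

Derivation:
rank_ℚ(R)=2; free=2−2=0
SNF(R) diag = [2, 6] → torsion [2, 6]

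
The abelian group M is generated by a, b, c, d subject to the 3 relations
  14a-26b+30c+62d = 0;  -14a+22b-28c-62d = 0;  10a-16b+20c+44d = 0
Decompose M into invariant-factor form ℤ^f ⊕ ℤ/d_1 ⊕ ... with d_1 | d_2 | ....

rank_ℚ(R)=3; free=4−3=1
SNF(R) diag = [2, 2, 2] → torsion [2, 2, 2]

Answer: M ≅ ℤ^1 ⊕ ℤ/2 ⊕ ℤ/2 ⊕ ℤ/2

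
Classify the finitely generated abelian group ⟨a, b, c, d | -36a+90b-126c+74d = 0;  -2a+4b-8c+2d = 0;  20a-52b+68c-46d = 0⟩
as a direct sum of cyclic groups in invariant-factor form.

rank_ℚ(R)=3; free=4−3=1
SNF(R) diag = [2, 2, 6] → torsion [2, 2, 6]

Answer: M ≅ ℤ^1 ⊕ ℤ/2 ⊕ ℤ/2 ⊕ ℤ/6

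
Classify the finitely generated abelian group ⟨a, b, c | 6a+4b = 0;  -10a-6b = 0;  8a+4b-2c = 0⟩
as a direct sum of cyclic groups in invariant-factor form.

Answer: M ≅ ℤ/2 ⊕ ℤ/2 ⊕ ℤ/2

Derivation:
rank_ℚ(R)=3; free=3−3=0
SNF(R) diag = [2, 2, 2] → torsion [2, 2, 2]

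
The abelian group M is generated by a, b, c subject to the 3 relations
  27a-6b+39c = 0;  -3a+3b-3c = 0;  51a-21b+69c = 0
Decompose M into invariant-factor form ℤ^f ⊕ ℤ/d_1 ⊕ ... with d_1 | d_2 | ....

rank_ℚ(R)=3; free=3−3=0
SNF(R) diag = [3, 3, 6] → torsion [3, 3, 6]

Answer: M ≅ ℤ/3 ⊕ ℤ/3 ⊕ ℤ/6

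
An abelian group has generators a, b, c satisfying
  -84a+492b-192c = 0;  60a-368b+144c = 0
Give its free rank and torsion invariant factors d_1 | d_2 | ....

Answer: M ≅ ℤ^1 ⊕ ℤ/4 ⊕ ℤ/12

Derivation:
rank_ℚ(R)=2; free=3−2=1
SNF(R) diag = [4, 12] → torsion [4, 12]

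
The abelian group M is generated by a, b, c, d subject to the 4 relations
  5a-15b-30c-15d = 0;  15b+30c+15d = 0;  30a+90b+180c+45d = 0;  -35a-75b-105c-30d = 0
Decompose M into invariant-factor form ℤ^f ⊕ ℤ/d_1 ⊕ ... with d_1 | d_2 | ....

rank_ℚ(R)=4; free=4−4=0
SNF(R) diag = [5, 15, 45, 45] → torsion [5, 15, 45, 45]

Answer: M ≅ ℤ/5 ⊕ ℤ/15 ⊕ ℤ/45 ⊕ ℤ/45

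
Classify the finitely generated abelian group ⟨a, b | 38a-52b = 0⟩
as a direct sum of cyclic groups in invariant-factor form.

rank_ℚ(R)=1; free=2−1=1
SNF(R) diag = [2] → torsion [2]

Answer: M ≅ ℤ^1 ⊕ ℤ/2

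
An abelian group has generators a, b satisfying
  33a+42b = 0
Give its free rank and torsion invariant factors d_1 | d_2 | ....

Answer: M ≅ ℤ^1 ⊕ ℤ/3

Derivation:
rank_ℚ(R)=1; free=2−1=1
SNF(R) diag = [3] → torsion [3]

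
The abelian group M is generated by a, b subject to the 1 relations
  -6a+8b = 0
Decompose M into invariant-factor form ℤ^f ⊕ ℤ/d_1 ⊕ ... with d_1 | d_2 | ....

Answer: M ≅ ℤ^1 ⊕ ℤ/2

Derivation:
rank_ℚ(R)=1; free=2−1=1
SNF(R) diag = [2] → torsion [2]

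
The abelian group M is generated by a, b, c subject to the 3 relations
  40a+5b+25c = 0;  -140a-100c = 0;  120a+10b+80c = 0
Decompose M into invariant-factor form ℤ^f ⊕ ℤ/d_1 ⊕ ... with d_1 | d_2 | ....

rank_ℚ(R)=3; free=3−3=0
SNF(R) diag = [5, 10, 20] → torsion [5, 10, 20]

Answer: M ≅ ℤ/5 ⊕ ℤ/10 ⊕ ℤ/20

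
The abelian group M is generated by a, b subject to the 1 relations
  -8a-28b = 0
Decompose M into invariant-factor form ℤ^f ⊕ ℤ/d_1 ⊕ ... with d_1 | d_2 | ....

Answer: M ≅ ℤ^1 ⊕ ℤ/4

Derivation:
rank_ℚ(R)=1; free=2−1=1
SNF(R) diag = [4] → torsion [4]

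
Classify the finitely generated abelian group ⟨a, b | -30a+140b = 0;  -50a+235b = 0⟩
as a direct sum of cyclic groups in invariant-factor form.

rank_ℚ(R)=2; free=2−2=0
SNF(R) diag = [5, 10] → torsion [5, 10]

Answer: M ≅ ℤ/5 ⊕ ℤ/10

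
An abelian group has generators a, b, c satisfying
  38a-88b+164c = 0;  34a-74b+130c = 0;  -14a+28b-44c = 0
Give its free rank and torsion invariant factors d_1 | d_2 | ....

Answer: M ≅ ℤ/2 ⊕ ℤ/6 ⊕ ℤ/12

Derivation:
rank_ℚ(R)=3; free=3−3=0
SNF(R) diag = [2, 6, 12] → torsion [2, 6, 12]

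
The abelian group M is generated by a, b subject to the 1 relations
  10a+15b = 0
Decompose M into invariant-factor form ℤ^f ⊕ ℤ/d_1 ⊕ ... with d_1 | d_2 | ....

Answer: M ≅ ℤ^1 ⊕ ℤ/5

Derivation:
rank_ℚ(R)=1; free=2−1=1
SNF(R) diag = [5] → torsion [5]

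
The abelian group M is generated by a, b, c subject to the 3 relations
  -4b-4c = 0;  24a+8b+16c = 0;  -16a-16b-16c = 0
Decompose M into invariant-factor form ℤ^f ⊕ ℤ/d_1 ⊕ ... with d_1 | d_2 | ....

rank_ℚ(R)=3; free=3−3=0
SNF(R) diag = [4, 8, 16] → torsion [4, 8, 16]

Answer: M ≅ ℤ/4 ⊕ ℤ/8 ⊕ ℤ/16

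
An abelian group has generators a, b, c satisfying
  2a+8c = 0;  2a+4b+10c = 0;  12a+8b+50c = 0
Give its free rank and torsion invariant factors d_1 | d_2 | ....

Answer: M ≅ ℤ/2 ⊕ ℤ/2 ⊕ ℤ/4

Derivation:
rank_ℚ(R)=3; free=3−3=0
SNF(R) diag = [2, 2, 4] → torsion [2, 2, 4]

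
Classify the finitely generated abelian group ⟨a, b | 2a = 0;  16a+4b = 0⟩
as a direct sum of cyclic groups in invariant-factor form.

Answer: M ≅ ℤ/2 ⊕ ℤ/4

Derivation:
rank_ℚ(R)=2; free=2−2=0
SNF(R) diag = [2, 4] → torsion [2, 4]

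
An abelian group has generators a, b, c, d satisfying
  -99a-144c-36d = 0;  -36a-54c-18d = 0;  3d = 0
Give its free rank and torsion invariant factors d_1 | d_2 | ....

rank_ℚ(R)=3; free=4−3=1
SNF(R) diag = [3, 9, 18] → torsion [3, 9, 18]

Answer: M ≅ ℤ^1 ⊕ ℤ/3 ⊕ ℤ/9 ⊕ ℤ/18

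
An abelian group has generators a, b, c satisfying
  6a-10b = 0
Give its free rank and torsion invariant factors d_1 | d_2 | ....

Answer: M ≅ ℤ^2 ⊕ ℤ/2

Derivation:
rank_ℚ(R)=1; free=3−1=2
SNF(R) diag = [2] → torsion [2]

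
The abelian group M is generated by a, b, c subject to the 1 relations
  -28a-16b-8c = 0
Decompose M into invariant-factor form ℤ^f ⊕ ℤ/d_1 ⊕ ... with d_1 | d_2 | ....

Answer: M ≅ ℤ^2 ⊕ ℤ/4

Derivation:
rank_ℚ(R)=1; free=3−1=2
SNF(R) diag = [4] → torsion [4]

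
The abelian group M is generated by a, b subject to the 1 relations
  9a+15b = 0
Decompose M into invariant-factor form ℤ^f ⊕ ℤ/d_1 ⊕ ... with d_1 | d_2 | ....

rank_ℚ(R)=1; free=2−1=1
SNF(R) diag = [3] → torsion [3]

Answer: M ≅ ℤ^1 ⊕ ℤ/3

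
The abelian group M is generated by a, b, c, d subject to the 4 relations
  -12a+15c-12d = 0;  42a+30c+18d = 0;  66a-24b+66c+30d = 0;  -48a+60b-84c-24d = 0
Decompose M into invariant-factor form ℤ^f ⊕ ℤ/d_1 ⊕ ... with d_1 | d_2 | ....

Answer: M ≅ ℤ/3 ⊕ ℤ/6 ⊕ ℤ/12 ⊕ ℤ/12

Derivation:
rank_ℚ(R)=4; free=4−4=0
SNF(R) diag = [3, 6, 12, 12] → torsion [3, 6, 12, 12]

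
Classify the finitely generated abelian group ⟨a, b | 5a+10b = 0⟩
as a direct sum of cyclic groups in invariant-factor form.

rank_ℚ(R)=1; free=2−1=1
SNF(R) diag = [5] → torsion [5]

Answer: M ≅ ℤ^1 ⊕ ℤ/5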